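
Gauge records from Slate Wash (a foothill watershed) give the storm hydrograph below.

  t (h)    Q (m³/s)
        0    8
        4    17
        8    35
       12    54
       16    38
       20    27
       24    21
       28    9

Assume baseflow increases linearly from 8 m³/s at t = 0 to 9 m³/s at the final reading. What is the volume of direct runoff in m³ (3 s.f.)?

V ≈ 2.03 × 10^6 m³

Direct-runoff ordinates (Q − Q_b): 0.00, 8.86, 26.71, 45.57, 29.43, 18.29, 12.14, 0.00 m³/s.
ΣQ_DR = 141.0 m³/s.
With Δt = 4 h = 14400 s, V = ΣQ_DR · Δt = 141.0 × 14400 = 2.03 × 10^6 m³.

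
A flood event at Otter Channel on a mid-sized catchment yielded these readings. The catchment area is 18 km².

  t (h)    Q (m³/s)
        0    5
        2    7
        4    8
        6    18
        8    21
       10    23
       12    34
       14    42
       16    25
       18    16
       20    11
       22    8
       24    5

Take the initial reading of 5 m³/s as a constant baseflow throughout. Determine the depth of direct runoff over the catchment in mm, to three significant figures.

Direct runoff: 0.0, 2.0, 3.0, 13.0, 16.0, 18.0, 29.0, 37.0, 20.0, 11.0, 6.0, 3.0, 0.0 m³/s; ΣQ_DR = 158.0 m³/s.
V = ΣQ_DR · Δt = 158.0 × 7200 s = 1.138 × 10^6 m³.
Over A = 18 km², depth = V / A = 63.2 mm.

d ≈ 63.2 mm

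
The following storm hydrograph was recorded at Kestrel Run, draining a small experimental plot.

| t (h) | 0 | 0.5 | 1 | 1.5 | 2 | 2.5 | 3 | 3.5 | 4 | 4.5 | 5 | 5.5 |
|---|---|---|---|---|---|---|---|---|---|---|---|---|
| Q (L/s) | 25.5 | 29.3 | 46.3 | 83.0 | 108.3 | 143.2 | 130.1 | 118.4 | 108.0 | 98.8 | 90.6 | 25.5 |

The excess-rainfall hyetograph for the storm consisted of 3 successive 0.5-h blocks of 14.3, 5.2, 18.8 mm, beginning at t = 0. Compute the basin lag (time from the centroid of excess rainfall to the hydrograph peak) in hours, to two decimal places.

Centroid of excess rainfall: t_c = Σ P_i·t̄_i / ΣP_i = 0.8087 h (block centres at 0.25, 0.75, 1.25 h).
Hydrograph peak occurs at t = 2.5 h, so basin lag t_L = 2.5 − 0.8087 = 1.69 h.

t_L ≈ 1.69 h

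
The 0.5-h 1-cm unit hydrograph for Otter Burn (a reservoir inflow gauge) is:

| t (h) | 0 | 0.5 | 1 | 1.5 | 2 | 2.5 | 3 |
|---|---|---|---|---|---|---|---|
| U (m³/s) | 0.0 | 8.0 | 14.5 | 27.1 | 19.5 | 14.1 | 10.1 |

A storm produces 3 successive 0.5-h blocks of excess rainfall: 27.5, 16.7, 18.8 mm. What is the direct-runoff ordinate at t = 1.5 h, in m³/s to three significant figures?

By discrete convolution, Q_j = Σ (P_i / 10 mm) · U_{j−i}.
At t = 1.5 h (j=3): Q = (27.5/10)·27.1 + (16.7/10)·14.5 + (18.8/10)·8.0 = 114 m³/s.

Q ≈ 114 m³/s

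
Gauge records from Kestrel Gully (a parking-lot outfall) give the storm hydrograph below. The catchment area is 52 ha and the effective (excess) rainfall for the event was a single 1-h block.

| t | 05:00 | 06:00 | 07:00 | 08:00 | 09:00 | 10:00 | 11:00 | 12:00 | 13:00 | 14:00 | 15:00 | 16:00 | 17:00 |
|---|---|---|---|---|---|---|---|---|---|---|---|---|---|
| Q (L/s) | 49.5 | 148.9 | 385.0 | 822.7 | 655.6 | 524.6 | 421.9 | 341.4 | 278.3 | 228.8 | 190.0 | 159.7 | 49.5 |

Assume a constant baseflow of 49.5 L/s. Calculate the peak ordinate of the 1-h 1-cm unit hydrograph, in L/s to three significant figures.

Direct runoff: 0.0, 99.4, 335.5, 773.2, 606.1, 475.1, 372.4, 291.9, 228.8, 179.3, 140.5, 110.2, 0.0 L/s; ΣQ_DR = 3612 L/s, peak = 773.2 L/s.
Runoff depth d = ΣQ_DR·Δt / A = 3612 × 3600 / (52 ha) = 25.01 mm.
The 1-cm UH is the DRH scaled by (10 mm)/d, so U_p = 773.2 × 10/25.01 = 309 L/s.

U_p ≈ 309 L/s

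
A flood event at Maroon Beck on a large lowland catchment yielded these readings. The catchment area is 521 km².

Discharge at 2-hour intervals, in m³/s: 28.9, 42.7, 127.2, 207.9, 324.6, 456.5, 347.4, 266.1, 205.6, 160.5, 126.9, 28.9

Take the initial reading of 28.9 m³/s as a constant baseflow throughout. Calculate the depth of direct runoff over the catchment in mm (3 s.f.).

Direct runoff: 0.0, 13.8, 98.3, 179.0, 295.7, 427.6, 318.5, 237.2, 176.7, 131.6, 98.0, 0.0 m³/s; ΣQ_DR = 1976 m³/s.
V = ΣQ_DR · Δt = 1976 × 7200 s = 1.423 × 10^7 m³.
Over A = 521 km², depth = V / A = 27.3 mm.

d ≈ 27.3 mm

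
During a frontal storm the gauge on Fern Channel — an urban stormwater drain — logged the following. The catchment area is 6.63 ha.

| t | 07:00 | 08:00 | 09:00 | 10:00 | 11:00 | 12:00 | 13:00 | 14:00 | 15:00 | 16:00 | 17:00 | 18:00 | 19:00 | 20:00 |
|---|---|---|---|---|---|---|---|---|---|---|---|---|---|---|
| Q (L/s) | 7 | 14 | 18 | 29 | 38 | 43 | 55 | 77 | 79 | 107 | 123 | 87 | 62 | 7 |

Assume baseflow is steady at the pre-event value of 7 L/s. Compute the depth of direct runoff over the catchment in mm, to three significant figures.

d ≈ 35.2 mm

Direct runoff: 0.0, 7.0, 11.0, 22.0, 31.0, 36.0, 48.0, 70.0, 72.0, 100.0, 116.0, 80.0, 55.0, 0.0 L/s; ΣQ_DR = 648.0 L/s.
V = ΣQ_DR · Δt = 648.0 × 3600 s = 2.333 × 10^6 L.
Over A = 6.63 ha, depth = V / A = 35.2 mm.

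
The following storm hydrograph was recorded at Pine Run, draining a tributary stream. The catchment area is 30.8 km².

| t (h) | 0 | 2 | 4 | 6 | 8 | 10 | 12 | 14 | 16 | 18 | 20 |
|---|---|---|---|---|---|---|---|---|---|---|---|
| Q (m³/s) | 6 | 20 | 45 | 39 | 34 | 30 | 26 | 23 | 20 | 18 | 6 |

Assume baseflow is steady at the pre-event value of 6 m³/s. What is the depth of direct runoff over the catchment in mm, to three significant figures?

Direct runoff: 0.0, 14.0, 39.0, 33.0, 28.0, 24.0, 20.0, 17.0, 14.0, 12.0, 0.0 m³/s; ΣQ_DR = 201.0 m³/s.
V = ΣQ_DR · Δt = 201.0 × 7200 s = 1.447 × 10^6 m³.
Over A = 30.8 km², depth = V / A = 47.0 mm.

d ≈ 47.0 mm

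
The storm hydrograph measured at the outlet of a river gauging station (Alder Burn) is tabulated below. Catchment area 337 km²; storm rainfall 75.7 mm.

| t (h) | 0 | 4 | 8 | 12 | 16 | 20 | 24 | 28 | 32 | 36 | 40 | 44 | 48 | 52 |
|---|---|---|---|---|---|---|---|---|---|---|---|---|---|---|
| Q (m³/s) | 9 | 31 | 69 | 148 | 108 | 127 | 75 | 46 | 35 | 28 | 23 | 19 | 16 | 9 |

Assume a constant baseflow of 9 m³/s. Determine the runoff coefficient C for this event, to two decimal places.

ΣQ_DR = 617.0 m³/s; V = ΣQ_DR·Δt = 8.885 × 10^6 m³.
Runoff depth d = V / A = 26.36 mm.
C = d / P = 26.36 / 75.7 = 0.35.

C ≈ 0.35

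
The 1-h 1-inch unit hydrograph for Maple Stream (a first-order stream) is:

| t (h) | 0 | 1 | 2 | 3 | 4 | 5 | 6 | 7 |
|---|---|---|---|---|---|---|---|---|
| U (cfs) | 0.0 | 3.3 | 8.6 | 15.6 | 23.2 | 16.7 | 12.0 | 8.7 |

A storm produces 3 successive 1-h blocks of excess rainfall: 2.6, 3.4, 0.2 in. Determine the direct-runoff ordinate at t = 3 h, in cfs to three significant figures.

By discrete convolution, Q_j = Σ (P_i / 1 in) · U_{j−i}.
At t = 3 h (j=3): Q = (2.6/1)·15.6 + (3.4/1)·8.6 + (0.2/1)·3.3 = 70.5 cfs.

Q ≈ 70.5 cfs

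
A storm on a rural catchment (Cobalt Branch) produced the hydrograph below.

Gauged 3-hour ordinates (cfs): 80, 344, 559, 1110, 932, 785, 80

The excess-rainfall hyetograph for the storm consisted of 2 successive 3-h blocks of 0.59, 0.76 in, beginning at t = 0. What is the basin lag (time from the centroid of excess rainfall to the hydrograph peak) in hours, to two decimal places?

t_L ≈ 5.81 h

Centroid of excess rainfall: t_c = Σ P_i·t̄_i / ΣP_i = 3.1889 h (block centres at 1.5, 4.5 h).
Hydrograph peak occurs at t = 9 h, so basin lag t_L = 9 − 3.1889 = 5.81 h.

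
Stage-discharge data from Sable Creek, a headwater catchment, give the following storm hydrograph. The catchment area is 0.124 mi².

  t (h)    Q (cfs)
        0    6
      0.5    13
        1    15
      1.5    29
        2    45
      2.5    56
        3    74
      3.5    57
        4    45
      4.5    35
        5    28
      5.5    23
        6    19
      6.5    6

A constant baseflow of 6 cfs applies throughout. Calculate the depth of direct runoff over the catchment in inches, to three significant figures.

Direct runoff: 0.0, 7.0, 9.0, 23.0, 39.0, 50.0, 68.0, 51.0, 39.0, 29.0, 22.0, 17.0, 13.0, 0.0 cfs; ΣQ_DR = 367.0 cfs.
V = ΣQ_DR · Δt = 367.0 × 1800 s = 6.606 × 10^5 ft³.
Over A = 0.124 mi², depth = V / A = 2.29 in.

d ≈ 2.29 in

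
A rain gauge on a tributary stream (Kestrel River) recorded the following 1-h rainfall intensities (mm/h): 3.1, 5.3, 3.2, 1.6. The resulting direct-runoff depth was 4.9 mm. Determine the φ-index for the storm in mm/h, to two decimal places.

Only the 3 blocks with intensity above φ contribute runoff: 3.1, 5.3, 3.2 mm/h.
Σ(I−φ)·Δt = d  ⇒  (3.1+5.3+3.2 − 3φ)·1 = 4.9
φ = (11.60 − 4.9/1) / 3 = 2.23 mm/h.

φ ≈ 2.23 mm/h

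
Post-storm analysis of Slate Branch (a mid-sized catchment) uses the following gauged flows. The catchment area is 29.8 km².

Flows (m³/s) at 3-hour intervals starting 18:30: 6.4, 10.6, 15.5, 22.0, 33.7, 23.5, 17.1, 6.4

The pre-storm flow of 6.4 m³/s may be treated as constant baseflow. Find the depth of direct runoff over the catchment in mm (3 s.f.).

d ≈ 30.4 mm

Direct runoff: 0.0, 4.2, 9.1, 15.6, 27.3, 17.1, 10.7, 0.0 m³/s; ΣQ_DR = 84.00 m³/s.
V = ΣQ_DR · Δt = 84.00 × 10800 s = 9.072 × 10^5 m³.
Over A = 29.8 km², depth = V / A = 30.4 mm.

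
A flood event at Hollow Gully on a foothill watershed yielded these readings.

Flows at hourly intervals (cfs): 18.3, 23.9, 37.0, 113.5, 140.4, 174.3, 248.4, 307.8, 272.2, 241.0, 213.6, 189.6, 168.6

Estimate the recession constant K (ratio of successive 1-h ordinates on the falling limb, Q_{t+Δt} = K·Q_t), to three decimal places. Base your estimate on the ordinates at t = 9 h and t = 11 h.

Using the recession-limb readings at t = 9 h and t = 11 h: Q falls from 241.0 to 189.6 cfs over 2 intervals.
K = (Q₂/Q₁)^(1/2) = (189.6/241.0)^(1/2) = 0.887.

K ≈ 0.887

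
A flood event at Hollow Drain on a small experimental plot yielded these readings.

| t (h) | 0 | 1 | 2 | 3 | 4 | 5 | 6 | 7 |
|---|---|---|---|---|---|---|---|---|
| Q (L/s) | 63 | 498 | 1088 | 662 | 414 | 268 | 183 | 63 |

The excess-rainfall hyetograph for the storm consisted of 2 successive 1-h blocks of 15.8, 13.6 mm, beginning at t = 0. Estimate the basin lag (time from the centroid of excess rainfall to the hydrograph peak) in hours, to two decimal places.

t_L ≈ 1.04 h

Centroid of excess rainfall: t_c = Σ P_i·t̄_i / ΣP_i = 0.9626 h (block centres at 0.5, 1.5 h).
Hydrograph peak occurs at t = 2 h, so basin lag t_L = 2 − 0.9626 = 1.04 h.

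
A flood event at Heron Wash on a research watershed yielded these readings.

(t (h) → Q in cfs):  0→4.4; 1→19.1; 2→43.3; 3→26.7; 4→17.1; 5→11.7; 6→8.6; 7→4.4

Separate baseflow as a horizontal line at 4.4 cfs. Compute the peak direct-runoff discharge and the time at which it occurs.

Q_p = 38.9 cfs at t = 2 h

Subtracting baseflow gives direct-runoff ordinates: 0.0, 14.7, 38.9, 22.3, 12.7, 7.3, 4.2, 0.0 cfs.
The maximum is 38.9 cfs, occurring at the reading for t = 2 h.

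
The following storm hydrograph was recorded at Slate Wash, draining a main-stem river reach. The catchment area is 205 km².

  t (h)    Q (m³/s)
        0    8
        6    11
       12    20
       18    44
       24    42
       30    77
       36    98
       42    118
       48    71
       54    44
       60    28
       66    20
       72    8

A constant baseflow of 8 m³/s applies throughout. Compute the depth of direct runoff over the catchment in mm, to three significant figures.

d ≈ 51.1 mm

Direct runoff: 0.0, 3.0, 12.0, 36.0, 34.0, 69.0, 90.0, 110.0, 63.0, 36.0, 20.0, 12.0, 0.0 m³/s; ΣQ_DR = 485.0 m³/s.
V = ΣQ_DR · Δt = 485.0 × 21600 s = 1.048 × 10^7 m³.
Over A = 205 km², depth = V / A = 51.1 mm.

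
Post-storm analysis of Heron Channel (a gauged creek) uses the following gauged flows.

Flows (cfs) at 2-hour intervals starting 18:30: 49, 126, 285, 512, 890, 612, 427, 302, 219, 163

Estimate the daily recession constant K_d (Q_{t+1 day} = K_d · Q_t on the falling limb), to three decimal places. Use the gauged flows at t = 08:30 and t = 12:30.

K_d ≈ 0.025

Between t = 08:30 and t = 12:30 the flow falls from 302 to 163 cfs over 2×2 h = 4 h.
Per-interval ratio K = (163/302)^(1/2) = 0.7347; K_d = K^(24/2) = 0.025.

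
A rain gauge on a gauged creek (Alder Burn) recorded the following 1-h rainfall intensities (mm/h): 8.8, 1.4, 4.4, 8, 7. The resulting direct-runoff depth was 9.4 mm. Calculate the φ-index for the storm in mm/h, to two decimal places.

φ ≈ 4.80 mm/h

Only the 3 blocks with intensity above φ contribute runoff: 8.8, 8, 7 mm/h.
Σ(I−φ)·Δt = d  ⇒  (8.8+8+7 − 3φ)·1 = 9.4
φ = (23.80 − 9.4/1) / 3 = 4.80 mm/h.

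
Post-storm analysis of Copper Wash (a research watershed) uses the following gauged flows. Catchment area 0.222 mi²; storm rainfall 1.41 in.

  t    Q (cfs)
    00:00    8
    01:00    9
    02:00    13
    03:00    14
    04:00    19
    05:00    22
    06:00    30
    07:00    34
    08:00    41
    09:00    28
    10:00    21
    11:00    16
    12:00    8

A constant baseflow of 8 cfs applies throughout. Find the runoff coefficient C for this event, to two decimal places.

C ≈ 0.79

ΣQ_DR = 159.0 cfs; V = ΣQ_DR·Δt = 5.724 × 10^5 ft³.
Runoff depth d = V / A = 1.110 in.
C = d / P = 1.110 / 1.41 = 0.79.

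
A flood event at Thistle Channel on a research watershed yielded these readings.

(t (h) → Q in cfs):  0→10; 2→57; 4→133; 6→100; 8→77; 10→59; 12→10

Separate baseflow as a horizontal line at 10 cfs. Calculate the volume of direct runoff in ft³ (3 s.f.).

Direct-runoff ordinates (Q − Q_b): 0.0, 47.0, 123.0, 90.0, 67.0, 49.0, 0.0 cfs.
ΣQ_DR = 376.0 cfs.
With Δt = 2 h = 7200 s, V = ΣQ_DR · Δt = 376.0 × 7200 = 2.71 × 10^6 ft³.

V ≈ 2.71 × 10^6 ft³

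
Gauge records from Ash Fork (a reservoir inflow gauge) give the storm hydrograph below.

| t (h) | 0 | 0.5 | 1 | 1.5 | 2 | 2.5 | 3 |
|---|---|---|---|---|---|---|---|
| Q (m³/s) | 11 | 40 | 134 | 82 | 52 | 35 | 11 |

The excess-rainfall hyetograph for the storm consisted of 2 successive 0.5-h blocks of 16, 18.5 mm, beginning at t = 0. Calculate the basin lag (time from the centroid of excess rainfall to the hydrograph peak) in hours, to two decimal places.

Centroid of excess rainfall: t_c = Σ P_i·t̄_i / ΣP_i = 0.5181 h (block centres at 0.25, 0.75 h).
Hydrograph peak occurs at t = 1 h, so basin lag t_L = 1 − 0.5181 = 0.48 h.

t_L ≈ 0.48 h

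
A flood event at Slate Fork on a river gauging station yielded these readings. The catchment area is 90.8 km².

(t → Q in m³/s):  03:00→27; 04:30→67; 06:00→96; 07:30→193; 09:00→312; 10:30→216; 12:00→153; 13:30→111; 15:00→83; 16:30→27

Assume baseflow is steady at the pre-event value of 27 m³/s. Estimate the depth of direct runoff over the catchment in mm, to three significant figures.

d ≈ 60.4 mm

Direct runoff: 0.0, 40.0, 69.0, 166.0, 285.0, 189.0, 126.0, 84.0, 56.0, 0.0 m³/s; ΣQ_DR = 1015 m³/s.
V = ΣQ_DR · Δt = 1015 × 5400 s = 5.481 × 10^6 m³.
Over A = 90.8 km², depth = V / A = 60.4 mm.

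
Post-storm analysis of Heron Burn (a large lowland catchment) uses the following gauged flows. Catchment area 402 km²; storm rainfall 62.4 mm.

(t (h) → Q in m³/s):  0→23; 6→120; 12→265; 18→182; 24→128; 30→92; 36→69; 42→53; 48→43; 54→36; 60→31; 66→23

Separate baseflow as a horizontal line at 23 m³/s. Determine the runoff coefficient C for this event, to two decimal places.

C ≈ 0.68

ΣQ_DR = 789.0 m³/s; V = ΣQ_DR·Δt = 1.704 × 10^7 m³.
Runoff depth d = V / A = 42.39 mm.
C = d / P = 42.39 / 62.4 = 0.68.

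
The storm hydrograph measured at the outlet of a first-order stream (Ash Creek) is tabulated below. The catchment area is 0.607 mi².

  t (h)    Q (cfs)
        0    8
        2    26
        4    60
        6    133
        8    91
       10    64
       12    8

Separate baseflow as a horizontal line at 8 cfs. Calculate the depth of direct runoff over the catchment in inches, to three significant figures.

d ≈ 1.71 in

Direct runoff: 0.0, 18.0, 52.0, 125.0, 83.0, 56.0, 0.0 cfs; ΣQ_DR = 334.0 cfs.
V = ΣQ_DR · Δt = 334.0 × 7200 s = 2.405 × 10^6 ft³.
Over A = 0.607 mi², depth = V / A = 1.71 in.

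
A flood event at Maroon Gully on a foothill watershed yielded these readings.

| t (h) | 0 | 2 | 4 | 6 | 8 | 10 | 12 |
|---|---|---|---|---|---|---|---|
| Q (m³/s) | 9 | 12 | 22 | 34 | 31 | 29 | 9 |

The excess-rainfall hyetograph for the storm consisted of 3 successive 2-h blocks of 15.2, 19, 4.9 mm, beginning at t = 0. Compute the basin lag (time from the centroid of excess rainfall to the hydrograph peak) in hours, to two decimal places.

t_L ≈ 3.53 h

Centroid of excess rainfall: t_c = Σ P_i·t̄_i / ΣP_i = 2.4731 h (block centres at 1, 3, 5 h).
Hydrograph peak occurs at t = 6 h, so basin lag t_L = 6 − 2.4731 = 3.53 h.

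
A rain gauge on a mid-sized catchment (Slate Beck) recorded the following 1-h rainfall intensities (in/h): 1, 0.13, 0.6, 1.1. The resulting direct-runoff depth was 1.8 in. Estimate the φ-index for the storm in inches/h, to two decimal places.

Only the 3 blocks with intensity above φ contribute runoff: 1, 0.6, 1.1 in/h.
Σ(I−φ)·Δt = d  ⇒  (1+0.6+1.1 − 3φ)·1 = 1.8
φ = (2.700 − 1.8/1) / 3 = 0.30 in/h.

φ ≈ 0.30 in/h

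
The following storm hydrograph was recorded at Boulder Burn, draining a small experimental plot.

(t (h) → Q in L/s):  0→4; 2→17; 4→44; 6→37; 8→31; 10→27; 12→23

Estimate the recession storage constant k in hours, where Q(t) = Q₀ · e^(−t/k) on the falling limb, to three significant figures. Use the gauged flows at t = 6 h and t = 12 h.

On the falling limb, Q drops from 37 to 23 L/s between t = 6 h and t = 12 h (Δt = 6 h).
k = −Δt / ln(Q₂/Q₁) = −6 / ln(23/37) = 12.6 h.

k ≈ 12.6 h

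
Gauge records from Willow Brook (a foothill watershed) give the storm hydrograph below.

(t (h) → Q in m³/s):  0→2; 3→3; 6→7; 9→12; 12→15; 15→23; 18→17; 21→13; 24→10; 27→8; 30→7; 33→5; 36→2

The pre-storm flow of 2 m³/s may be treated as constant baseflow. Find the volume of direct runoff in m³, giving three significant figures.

V ≈ 1.06 × 10^6 m³

Direct-runoff ordinates (Q − Q_b): 0.0, 1.0, 5.0, 10.0, 13.0, 21.0, 15.0, 11.0, 8.0, 6.0, 5.0, 3.0, 0.0 m³/s.
ΣQ_DR = 98.00 m³/s.
With Δt = 3 h = 10800 s, V = ΣQ_DR · Δt = 98.00 × 10800 = 1.06 × 10^6 m³.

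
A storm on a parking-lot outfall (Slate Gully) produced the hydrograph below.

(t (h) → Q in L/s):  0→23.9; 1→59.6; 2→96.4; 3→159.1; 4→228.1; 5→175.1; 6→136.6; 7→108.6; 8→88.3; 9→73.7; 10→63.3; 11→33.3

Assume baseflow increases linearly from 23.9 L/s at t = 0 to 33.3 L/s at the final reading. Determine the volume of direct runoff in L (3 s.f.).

V ≈ 3.25 × 10^6 L

Direct-runoff ordinates (Q − Q_b): 0.00, 34.85, 70.79, 132.64, 200.78, 146.93, 107.57, 78.72, 57.56, 42.11, 30.85, 0.00 L/s.
ΣQ_DR = 902.8 L/s.
With Δt = 1 h = 3600 s, V = ΣQ_DR · Δt = 902.8 × 3600 = 3.25 × 10^6 L.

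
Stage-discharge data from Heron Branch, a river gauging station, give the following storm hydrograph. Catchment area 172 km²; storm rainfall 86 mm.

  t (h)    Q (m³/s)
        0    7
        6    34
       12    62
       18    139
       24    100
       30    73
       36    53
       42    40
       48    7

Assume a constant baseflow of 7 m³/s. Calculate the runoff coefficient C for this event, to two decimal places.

ΣQ_DR = 452.0 m³/s; V = ΣQ_DR·Δt = 9.763 × 10^6 m³.
Runoff depth d = V / A = 56.76 mm.
C = d / P = 56.76 / 86 = 0.66.

C ≈ 0.66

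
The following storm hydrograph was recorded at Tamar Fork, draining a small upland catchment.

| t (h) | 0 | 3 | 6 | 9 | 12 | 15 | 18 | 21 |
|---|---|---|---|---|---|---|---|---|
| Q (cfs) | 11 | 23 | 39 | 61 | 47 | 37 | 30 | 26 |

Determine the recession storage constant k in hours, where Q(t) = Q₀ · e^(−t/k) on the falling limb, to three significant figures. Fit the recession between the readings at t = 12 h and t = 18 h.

On the falling limb, Q drops from 47 to 30 cfs between t = 12 h and t = 18 h (Δt = 6 h).
k = −Δt / ln(Q₂/Q₁) = −6 / ln(30/47) = 13.4 h.

k ≈ 13.4 h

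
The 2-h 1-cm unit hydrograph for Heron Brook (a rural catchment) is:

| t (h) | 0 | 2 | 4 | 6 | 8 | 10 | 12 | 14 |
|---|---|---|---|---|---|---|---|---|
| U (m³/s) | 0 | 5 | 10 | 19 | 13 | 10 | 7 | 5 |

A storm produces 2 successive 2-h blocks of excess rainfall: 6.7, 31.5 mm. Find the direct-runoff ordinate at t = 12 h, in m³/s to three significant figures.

By discrete convolution, Q_j = Σ (P_i / 10 mm) · U_{j−i}.
At t = 12 h (j=6): Q = (6.7/10)·7 + (31.5/10)·10 = 36.2 m³/s.

Q ≈ 36.2 m³/s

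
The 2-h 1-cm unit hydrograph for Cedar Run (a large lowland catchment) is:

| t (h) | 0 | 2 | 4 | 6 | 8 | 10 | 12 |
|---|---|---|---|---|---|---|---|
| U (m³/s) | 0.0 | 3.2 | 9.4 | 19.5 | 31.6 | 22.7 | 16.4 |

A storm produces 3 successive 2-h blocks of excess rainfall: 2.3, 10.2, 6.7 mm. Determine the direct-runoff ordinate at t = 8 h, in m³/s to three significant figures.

By discrete convolution, Q_j = Σ (P_i / 10 mm) · U_{j−i}.
At t = 8 h (j=4): Q = (2.3/10)·31.6 + (10.2/10)·19.5 + (6.7/10)·9.4 = 33.5 m³/s.

Q ≈ 33.5 m³/s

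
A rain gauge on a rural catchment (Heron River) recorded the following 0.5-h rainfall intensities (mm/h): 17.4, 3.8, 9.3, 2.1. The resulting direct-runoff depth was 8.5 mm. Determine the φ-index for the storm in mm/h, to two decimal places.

Only the 2 blocks with intensity above φ contribute runoff: 17.4, 9.3 mm/h.
Σ(I−φ)·Δt = d  ⇒  (17.4+9.3 − 2φ)·0.5 = 8.5
φ = (26.70 − 8.5/0.5) / 2 = 4.85 mm/h.

φ ≈ 4.85 mm/h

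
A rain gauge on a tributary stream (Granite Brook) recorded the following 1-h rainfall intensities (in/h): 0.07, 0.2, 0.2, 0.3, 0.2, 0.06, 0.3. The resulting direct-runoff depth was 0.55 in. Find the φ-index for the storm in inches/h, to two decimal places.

Only the 5 blocks with intensity above φ contribute runoff: 0.2, 0.2, 0.3, 0.2, 0.3 in/h.
Σ(I−φ)·Δt = d  ⇒  (0.2+0.2+0.3+0.2+0.3 − 5φ)·1 = 0.55
φ = (1.200 − 0.55/1) / 5 = 0.13 in/h.

φ ≈ 0.13 in/h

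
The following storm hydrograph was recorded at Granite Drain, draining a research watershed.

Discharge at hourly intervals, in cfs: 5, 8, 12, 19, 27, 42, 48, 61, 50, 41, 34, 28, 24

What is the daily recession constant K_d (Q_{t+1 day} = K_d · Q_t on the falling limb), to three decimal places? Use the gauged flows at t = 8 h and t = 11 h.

K_d ≈ 0.010

Between t = 8 h and t = 11 h the flow falls from 50 to 28 cfs over 3×1 h = 3 h.
Per-interval ratio K = (28/50)^(1/3) = 0.8243; K_d = K^(24/1) = 0.010.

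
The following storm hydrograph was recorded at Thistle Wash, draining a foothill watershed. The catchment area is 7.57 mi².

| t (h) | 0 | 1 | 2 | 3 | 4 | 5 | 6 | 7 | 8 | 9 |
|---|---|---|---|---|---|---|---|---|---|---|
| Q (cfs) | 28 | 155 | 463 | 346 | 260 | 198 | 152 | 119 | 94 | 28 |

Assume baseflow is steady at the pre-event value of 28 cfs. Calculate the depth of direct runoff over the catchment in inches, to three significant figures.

Direct runoff: 0.0, 127.0, 435.0, 318.0, 232.0, 170.0, 124.0, 91.0, 66.0, 0.0 cfs; ΣQ_DR = 1563 cfs.
V = ΣQ_DR · Δt = 1563 × 3600 s = 5.627 × 10^6 ft³.
Over A = 7.57 mi², depth = V / A = 0.320 in.

d ≈ 0.320 in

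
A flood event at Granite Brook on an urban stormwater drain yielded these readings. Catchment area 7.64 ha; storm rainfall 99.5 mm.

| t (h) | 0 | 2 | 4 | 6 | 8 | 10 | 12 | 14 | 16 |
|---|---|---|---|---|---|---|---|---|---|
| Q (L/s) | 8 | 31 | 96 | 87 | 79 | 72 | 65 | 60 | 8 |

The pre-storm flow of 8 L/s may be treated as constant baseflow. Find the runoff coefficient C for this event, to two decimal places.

C ≈ 0.41

ΣQ_DR = 434.0 L/s; V = ΣQ_DR·Δt = 3.125 × 10^6 L.
Runoff depth d = V / A = 40.90 mm.
C = d / P = 40.90 / 99.5 = 0.41.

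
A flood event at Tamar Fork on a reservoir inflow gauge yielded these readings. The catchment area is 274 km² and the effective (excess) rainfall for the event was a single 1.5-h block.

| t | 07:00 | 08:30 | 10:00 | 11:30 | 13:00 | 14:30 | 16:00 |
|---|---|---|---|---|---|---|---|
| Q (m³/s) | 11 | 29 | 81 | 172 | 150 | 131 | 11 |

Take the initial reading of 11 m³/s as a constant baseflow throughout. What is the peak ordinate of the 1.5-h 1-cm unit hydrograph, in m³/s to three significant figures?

Direct runoff: 0.0, 18.0, 70.0, 161.0, 139.0, 120.0, 0.0 m³/s; ΣQ_DR = 508.0 m³/s, peak = 161.0 m³/s.
Runoff depth d = ΣQ_DR·Δt / A = 508.0 × 5400 / (274 km²) = 10.01 mm.
The 1-cm UH is the DRH scaled by (10 mm)/d, so U_p = 161.0 × 10/10.01 = 161 m³/s.

U_p ≈ 161 m³/s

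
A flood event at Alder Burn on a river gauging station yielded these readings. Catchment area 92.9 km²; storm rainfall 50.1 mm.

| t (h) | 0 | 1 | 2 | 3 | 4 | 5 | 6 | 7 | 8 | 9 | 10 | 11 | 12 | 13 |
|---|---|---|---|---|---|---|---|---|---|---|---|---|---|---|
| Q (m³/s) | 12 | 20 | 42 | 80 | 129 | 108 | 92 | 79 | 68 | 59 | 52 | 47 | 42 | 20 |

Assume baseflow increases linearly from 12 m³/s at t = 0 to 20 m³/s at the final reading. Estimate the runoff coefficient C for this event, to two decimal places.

C ≈ 0.48

ΣQ_DR = 626.0 m³/s; V = ΣQ_DR·Δt = 2.254 × 10^6 m³.
Runoff depth d = V / A = 24.26 mm.
C = d / P = 24.26 / 50.1 = 0.48.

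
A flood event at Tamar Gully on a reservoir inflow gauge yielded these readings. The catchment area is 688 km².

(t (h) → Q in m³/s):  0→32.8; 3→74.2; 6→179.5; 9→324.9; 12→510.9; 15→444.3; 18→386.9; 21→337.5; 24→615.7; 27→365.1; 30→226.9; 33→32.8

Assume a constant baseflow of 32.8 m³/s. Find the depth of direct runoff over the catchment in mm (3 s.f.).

d ≈ 49.3 mm

Direct runoff: 0.0, 41.4, 146.7, 292.1, 478.1, 411.5, 354.1, 304.7, 582.9, 332.3, 194.1, 0.0 m³/s; ΣQ_DR = 3138 m³/s.
V = ΣQ_DR · Δt = 3138 × 10800 s = 3.389 × 10^7 m³.
Over A = 688 km², depth = V / A = 49.3 mm.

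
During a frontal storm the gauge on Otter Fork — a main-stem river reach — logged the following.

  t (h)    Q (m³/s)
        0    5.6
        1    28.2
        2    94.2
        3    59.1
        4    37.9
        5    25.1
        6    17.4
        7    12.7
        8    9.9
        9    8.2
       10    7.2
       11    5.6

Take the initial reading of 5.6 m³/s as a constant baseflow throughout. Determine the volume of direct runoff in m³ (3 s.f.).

V ≈ 8.78 × 10^5 m³

Direct-runoff ordinates (Q − Q_b): 0.0, 22.6, 88.6, 53.5, 32.3, 19.5, 11.8, 7.1, 4.3, 2.6, 1.6, 0.0 m³/s.
ΣQ_DR = 243.9 m³/s.
With Δt = 1 h = 3600 s, V = ΣQ_DR · Δt = 243.9 × 3600 = 8.78 × 10^5 m³.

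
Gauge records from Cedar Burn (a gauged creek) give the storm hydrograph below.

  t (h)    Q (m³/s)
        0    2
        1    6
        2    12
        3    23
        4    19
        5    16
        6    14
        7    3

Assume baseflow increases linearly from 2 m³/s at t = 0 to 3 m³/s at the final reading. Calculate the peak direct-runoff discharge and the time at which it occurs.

Subtracting baseflow gives direct-runoff ordinates: 0.00, 3.86, 9.71, 20.57, 16.43, 13.29, 11.14, 0.00 m³/s.
The maximum is 20.57 m³/s, occurring at the reading for t = 3 h.

Q_p = 20.57 m³/s at t = 3 h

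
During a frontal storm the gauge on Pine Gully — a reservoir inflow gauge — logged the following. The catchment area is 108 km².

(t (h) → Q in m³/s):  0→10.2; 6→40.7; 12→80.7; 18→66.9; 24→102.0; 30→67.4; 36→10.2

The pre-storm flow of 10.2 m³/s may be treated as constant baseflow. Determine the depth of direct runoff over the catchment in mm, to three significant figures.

d ≈ 61.3 mm

Direct runoff: 0.0, 30.5, 70.5, 56.7, 91.8, 57.2, 0.0 m³/s; ΣQ_DR = 306.7 m³/s.
V = ΣQ_DR · Δt = 306.7 × 21600 s = 6.625 × 10^6 m³.
Over A = 108 km², depth = V / A = 61.3 mm.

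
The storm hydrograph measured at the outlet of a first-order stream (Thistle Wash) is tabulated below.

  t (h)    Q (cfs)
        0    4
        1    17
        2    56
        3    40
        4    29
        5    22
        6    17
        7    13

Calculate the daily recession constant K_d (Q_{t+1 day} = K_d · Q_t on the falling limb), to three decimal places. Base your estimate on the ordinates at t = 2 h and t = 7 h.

K_d ≈ 0.001

Between t = 2 h and t = 7 h the flow falls from 56 to 13 cfs over 5×1 h = 5 h.
Per-interval ratio K = (13/56)^(1/5) = 0.7467; K_d = K^(24/1) = 0.001.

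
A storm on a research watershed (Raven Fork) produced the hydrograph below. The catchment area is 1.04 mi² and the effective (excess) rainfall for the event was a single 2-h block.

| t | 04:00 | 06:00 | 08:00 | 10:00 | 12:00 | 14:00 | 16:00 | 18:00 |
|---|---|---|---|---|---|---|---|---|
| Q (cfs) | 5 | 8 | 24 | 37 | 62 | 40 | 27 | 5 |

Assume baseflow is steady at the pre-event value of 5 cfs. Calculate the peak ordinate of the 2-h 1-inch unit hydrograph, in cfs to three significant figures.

U_p ≈ 114 cfs

Direct runoff: 0.0, 3.0, 19.0, 32.0, 57.0, 35.0, 22.0, 0.0 cfs; ΣQ_DR = 168.0 cfs, peak = 57.0 cfs.
Runoff depth d = ΣQ_DR·Δt / A = 168.0 × 7200 / (1.04 mi²) = 0.5006 in.
The 1-inch UH is the DRH scaled by (1 in)/d, so U_p = 57.0 × 1/0.5006 = 114 cfs.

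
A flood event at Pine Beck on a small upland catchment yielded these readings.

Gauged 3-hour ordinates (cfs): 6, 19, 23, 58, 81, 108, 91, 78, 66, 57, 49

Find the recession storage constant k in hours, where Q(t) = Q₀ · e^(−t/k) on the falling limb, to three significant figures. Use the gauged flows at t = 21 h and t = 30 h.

k ≈ 19.4 h

On the falling limb, Q drops from 78 to 49 cfs between t = 21 h and t = 30 h (Δt = 9 h).
k = −Δt / ln(Q₂/Q₁) = −9 / ln(49/78) = 19.4 h.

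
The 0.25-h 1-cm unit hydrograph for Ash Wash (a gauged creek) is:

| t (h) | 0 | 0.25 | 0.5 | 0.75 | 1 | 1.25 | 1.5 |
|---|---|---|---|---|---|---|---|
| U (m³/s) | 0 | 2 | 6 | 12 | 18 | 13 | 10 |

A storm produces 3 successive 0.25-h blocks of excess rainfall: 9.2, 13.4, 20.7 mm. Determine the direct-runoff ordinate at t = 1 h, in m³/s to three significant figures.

Q ≈ 45.1 m³/s

By discrete convolution, Q_j = Σ (P_i / 10 mm) · U_{j−i}.
At t = 1 h (j=4): Q = (9.2/10)·18 + (13.4/10)·12 + (20.7/10)·6 = 45.1 m³/s.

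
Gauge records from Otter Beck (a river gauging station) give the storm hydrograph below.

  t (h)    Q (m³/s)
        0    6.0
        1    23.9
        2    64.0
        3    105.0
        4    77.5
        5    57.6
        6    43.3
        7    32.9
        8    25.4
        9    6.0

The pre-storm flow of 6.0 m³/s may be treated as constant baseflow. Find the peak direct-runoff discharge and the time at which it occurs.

Subtracting baseflow gives direct-runoff ordinates: 0.0, 17.9, 58.0, 99.0, 71.5, 51.6, 37.3, 26.9, 19.4, 0.0 m³/s.
The maximum is 99.0 m³/s, occurring at the reading for t = 3 h.

Q_p = 99.0 m³/s at t = 3 h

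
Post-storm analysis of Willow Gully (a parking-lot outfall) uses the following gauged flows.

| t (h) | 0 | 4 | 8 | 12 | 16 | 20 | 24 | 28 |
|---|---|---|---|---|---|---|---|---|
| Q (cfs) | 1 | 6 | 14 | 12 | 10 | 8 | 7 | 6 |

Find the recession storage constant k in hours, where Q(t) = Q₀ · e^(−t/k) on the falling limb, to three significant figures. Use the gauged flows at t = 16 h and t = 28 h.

k ≈ 23.5 h

On the falling limb, Q drops from 10 to 6 cfs between t = 16 h and t = 28 h (Δt = 12 h).
k = −Δt / ln(Q₂/Q₁) = −12 / ln(6/10) = 23.5 h.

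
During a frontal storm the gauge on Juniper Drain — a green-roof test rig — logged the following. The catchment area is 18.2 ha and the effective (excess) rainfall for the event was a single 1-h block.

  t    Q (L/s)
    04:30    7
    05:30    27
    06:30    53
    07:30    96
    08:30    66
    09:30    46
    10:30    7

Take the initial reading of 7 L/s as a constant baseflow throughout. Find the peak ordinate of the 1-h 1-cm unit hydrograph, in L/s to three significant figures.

Direct runoff: 0.0, 20.0, 46.0, 89.0, 59.0, 39.0, 0.0 L/s; ΣQ_DR = 253.0 L/s, peak = 89.0 L/s.
Runoff depth d = ΣQ_DR·Δt / A = 253.0 × 3600 / (18.2 ha) = 5.004 mm.
The 1-cm UH is the DRH scaled by (10 mm)/d, so U_p = 89.0 × 10/5.004 = 178 L/s.

U_p ≈ 178 L/s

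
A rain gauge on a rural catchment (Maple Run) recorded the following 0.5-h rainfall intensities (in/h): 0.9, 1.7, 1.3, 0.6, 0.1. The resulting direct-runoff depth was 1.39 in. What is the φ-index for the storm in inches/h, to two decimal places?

φ ≈ 0.43 in/h

Only the 4 blocks with intensity above φ contribute runoff: 0.9, 1.7, 1.3, 0.6 in/h.
Σ(I−φ)·Δt = d  ⇒  (0.9+1.7+1.3+0.6 − 4φ)·0.5 = 1.39
φ = (4.500 − 1.39/0.5) / 4 = 0.43 in/h.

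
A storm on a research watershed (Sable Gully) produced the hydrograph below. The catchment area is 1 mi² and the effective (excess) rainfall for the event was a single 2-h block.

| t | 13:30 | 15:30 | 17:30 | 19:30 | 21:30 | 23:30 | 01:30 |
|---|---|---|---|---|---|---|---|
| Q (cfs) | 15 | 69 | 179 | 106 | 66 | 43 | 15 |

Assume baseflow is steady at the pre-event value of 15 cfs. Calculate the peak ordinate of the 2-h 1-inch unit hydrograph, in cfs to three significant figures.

Direct runoff: 0.0, 54.0, 164.0, 91.0, 51.0, 28.0, 0.0 cfs; ΣQ_DR = 388.0 cfs, peak = 164.0 cfs.
Runoff depth d = ΣQ_DR·Δt / A = 388.0 × 7200 / (1 mi²) = 1.202 in.
The 1-inch UH is the DRH scaled by (1 in)/d, so U_p = 164.0 × 1/1.202 = 136 cfs.

U_p ≈ 136 cfs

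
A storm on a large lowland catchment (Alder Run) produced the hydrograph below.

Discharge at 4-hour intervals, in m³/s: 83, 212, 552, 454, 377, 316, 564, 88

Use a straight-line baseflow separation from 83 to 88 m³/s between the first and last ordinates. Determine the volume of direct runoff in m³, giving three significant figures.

V ≈ 2.83 × 10^7 m³

Direct-runoff ordinates (Q − Q_b): 0.00, 128.29, 467.57, 368.86, 291.14, 229.43, 476.71, 0.00 m³/s.
ΣQ_DR = 1962 m³/s.
With Δt = 4 h = 14400 s, V = ΣQ_DR · Δt = 1962 × 14400 = 2.83 × 10^7 m³.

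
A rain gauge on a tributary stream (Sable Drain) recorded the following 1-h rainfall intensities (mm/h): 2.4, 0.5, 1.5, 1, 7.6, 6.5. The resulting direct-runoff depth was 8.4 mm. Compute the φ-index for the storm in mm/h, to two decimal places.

φ ≈ 2.85 mm/h

Only the 2 blocks with intensity above φ contribute runoff: 7.6, 6.5 mm/h.
Σ(I−φ)·Δt = d  ⇒  (7.6+6.5 − 2φ)·1 = 8.4
φ = (14.10 − 8.4/1) / 2 = 2.85 mm/h.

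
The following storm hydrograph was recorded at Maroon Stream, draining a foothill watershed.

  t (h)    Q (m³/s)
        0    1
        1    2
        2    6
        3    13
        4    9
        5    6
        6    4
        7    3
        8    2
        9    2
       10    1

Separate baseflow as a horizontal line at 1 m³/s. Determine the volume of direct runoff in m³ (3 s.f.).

V ≈ 1.37 × 10^5 m³

Direct-runoff ordinates (Q − Q_b): 0.0, 1.0, 5.0, 12.0, 8.0, 5.0, 3.0, 2.0, 1.0, 1.0, 0.0 m³/s.
ΣQ_DR = 38.00 m³/s.
With Δt = 1 h = 3600 s, V = ΣQ_DR · Δt = 38.00 × 3600 = 1.37 × 10^5 m³.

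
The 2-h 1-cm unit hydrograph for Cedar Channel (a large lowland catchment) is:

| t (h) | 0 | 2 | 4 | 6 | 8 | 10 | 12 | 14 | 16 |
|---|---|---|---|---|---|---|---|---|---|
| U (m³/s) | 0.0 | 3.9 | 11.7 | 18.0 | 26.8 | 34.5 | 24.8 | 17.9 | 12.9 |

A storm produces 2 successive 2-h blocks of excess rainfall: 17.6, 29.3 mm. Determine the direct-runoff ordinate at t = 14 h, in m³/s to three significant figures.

Q ≈ 104 m³/s

By discrete convolution, Q_j = Σ (P_i / 10 mm) · U_{j−i}.
At t = 14 h (j=7): Q = (17.6/10)·17.9 + (29.3/10)·24.8 = 104 m³/s.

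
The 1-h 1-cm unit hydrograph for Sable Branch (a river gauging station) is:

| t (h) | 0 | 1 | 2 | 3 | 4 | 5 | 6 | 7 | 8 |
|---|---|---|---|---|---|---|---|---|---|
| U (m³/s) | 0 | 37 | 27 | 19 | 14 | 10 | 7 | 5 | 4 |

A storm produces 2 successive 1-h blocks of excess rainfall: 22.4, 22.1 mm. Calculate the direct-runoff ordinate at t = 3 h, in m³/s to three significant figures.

Q ≈ 102 m³/s

By discrete convolution, Q_j = Σ (P_i / 10 mm) · U_{j−i}.
At t = 3 h (j=3): Q = (22.4/10)·19 + (22.1/10)·27 = 102 m³/s.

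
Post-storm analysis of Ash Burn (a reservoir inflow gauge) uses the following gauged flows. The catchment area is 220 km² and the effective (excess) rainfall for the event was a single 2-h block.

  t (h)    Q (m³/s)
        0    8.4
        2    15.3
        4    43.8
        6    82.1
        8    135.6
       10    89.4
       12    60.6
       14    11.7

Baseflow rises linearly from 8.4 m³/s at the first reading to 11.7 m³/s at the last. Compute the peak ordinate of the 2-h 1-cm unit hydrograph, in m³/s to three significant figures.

U_p ≈ 104 m³/s

Direct runoff: 0.00, 6.43, 34.46, 72.29, 125.31, 78.64, 49.37, 0.00 m³/s; ΣQ_DR = 366.5 m³/s, peak = 125.31 m³/s.
Runoff depth d = ΣQ_DR·Δt / A = 366.5 × 7200 / (220 km²) = 11.99 mm.
The 1-cm UH is the DRH scaled by (10 mm)/d, so U_p = 125.31 × 10/11.99 = 104 m³/s.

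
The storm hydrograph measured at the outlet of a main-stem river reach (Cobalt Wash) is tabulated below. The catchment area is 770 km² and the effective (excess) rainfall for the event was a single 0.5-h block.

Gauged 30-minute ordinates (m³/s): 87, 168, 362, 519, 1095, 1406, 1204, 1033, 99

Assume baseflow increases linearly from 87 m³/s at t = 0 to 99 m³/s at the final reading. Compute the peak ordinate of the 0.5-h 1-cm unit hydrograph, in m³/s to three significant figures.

Direct runoff: 0.00, 79.50, 272.00, 427.50, 1002.00, 1311.50, 1108.00, 935.50, 0.00 m³/s; ΣQ_DR = 5136 m³/s, peak = 1311.50 m³/s.
Runoff depth d = ΣQ_DR·Δt / A = 5136 × 1800 / (770 km²) = 12.01 mm.
The 1-cm UH is the DRH scaled by (10 mm)/d, so U_p = 1311.50 × 10/12.01 = 1090 m³/s.

U_p ≈ 1090 m³/s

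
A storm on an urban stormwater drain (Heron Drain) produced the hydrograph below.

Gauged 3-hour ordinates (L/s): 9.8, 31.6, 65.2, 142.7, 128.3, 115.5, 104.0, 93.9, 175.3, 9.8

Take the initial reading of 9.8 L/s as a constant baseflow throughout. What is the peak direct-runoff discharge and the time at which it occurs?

Subtracting baseflow gives direct-runoff ordinates: 0.0, 21.8, 55.4, 132.9, 118.5, 105.7, 94.2, 84.1, 165.5, 0.0 L/s.
The maximum is 165.5 L/s, occurring at the reading for t = 24 h.

Q_p = 165.5 L/s at t = 24 h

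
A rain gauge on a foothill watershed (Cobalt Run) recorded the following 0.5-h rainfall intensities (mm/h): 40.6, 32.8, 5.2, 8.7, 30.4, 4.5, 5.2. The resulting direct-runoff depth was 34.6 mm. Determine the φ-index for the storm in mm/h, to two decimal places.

φ ≈ 11.53 mm/h

Only the 3 blocks with intensity above φ contribute runoff: 40.6, 32.8, 30.4 mm/h.
Σ(I−φ)·Δt = d  ⇒  (40.6+32.8+30.4 − 3φ)·0.5 = 34.6
φ = (103.8 − 34.6/0.5) / 3 = 11.53 mm/h.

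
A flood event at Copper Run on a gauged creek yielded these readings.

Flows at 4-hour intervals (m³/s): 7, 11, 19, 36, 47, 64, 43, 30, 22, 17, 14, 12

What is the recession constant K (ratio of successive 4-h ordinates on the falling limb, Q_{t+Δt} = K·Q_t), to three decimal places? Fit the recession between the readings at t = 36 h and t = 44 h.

Using the recession-limb readings at t = 36 h and t = 44 h: Q falls from 17 to 12 m³/s over 2 intervals.
K = (Q₂/Q₁)^(1/2) = (12/17)^(1/2) = 0.840.

K ≈ 0.840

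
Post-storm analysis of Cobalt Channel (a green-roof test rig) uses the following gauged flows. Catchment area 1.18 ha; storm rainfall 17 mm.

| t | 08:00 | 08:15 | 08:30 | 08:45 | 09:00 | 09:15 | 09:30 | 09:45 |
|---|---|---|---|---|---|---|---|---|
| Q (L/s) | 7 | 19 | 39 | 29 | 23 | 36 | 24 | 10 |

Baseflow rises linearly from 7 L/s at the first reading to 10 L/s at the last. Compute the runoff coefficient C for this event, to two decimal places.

C ≈ 0.53

ΣQ_DR = 119.0 L/s; V = ΣQ_DR·Δt = 1.071 × 10^5 L.
Runoff depth d = V / A = 9.076 mm.
C = d / P = 9.076 / 17 = 0.53.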